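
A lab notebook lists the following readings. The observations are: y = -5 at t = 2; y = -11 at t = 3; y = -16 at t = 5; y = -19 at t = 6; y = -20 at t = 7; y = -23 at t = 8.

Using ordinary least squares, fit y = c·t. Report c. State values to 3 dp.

From the data, Σt·t = 187.
Right-hand side: Σt·y = -561.
Normal equations: [[187]]·[c]ᵀ = [-561]ᵀ.
c = (-561)/187 = -3.

c = -3.000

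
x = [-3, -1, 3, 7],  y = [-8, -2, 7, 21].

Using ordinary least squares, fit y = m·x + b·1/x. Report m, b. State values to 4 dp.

m = 2.9354, b = -1.4015

Sums needed: Σx·x = 68, Σx·1/x = 4, Σ1/x·1/x = 548/441.
Right-hand side: Σx·y = 194, Σ1/x·y = 10.
Normal equations: [[68, 4]; [4, 548/441]]·[m, b]ᵀ = [194, 10]ᵀ.
Eliminating b: (548/441)·(row 1) − 4·(row 2) gives (30208/441)·m = (548/441)·194 − 4·10 = 88672/441, so m = 2771/944.
Then b = (10 − 4·(2771/944))/(548/441) = -1323/944.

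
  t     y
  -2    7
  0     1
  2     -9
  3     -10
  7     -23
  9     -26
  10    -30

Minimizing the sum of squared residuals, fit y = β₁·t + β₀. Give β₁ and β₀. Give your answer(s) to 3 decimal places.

β₁ = -3.028, β₀ = -0.312

Entries of AᵀA: Σt·t = 247, Σt = 29, Σ1 = 7.
Right-hand side: Σt·y = -757, Σy = -90.
Determinant 247·7 − 29² = 888.
β₁ = ((-757)·7 − 29·(-90))/888 = -2689/888; β₀ = (247·(-90) − 29·(-757))/888 = -277/888.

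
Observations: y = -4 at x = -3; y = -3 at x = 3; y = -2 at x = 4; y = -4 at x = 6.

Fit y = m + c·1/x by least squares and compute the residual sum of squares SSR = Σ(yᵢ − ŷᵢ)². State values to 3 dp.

SSR = 1.742

Forming MᵀM = [[4, 5/12]; [5/12, 5/16]] and Mᵀy = [-13, -5/6]ᵀ gives MᵀM·[m, c]ᵀ = Mᵀy.
Eliminating c: (5/16)·(row 1) − (5/12)·(row 2) gives (155/144)·m = (5/16)·(-13) − (5/12)·(-5/6) = -535/144, so m = -107/31.
Then c = ((-5/6) − (5/12)·(-107/31))/(5/16) = 60/31.
Residuals: 3/31, -6/31, 30/31, -27/31; SSR = 54/31.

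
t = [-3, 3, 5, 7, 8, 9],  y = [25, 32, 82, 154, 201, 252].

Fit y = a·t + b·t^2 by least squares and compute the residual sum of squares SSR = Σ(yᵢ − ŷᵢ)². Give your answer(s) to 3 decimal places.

Compute the Gram sums: Σt·t = 237, Σt·t^2 = 1709, Σt^2·t^2 = 13845.
Right-hand side: Σt·y = 5385, Σt^2·y = 43385.
Normal equations: [[237, 1709]; [1709, 13845]]·[a, b]ᵀ = [5385, 43385]ᵀ.
Eliminating b: 13845·(row 1) − 1709·(row 2) gives 360584·a = 13845·5385 − 1709·43385 = 410360, so a = 51295/45073.
Then b = (43385 − 1709·(51295/45073))/13845 = 134910/45073.
Residuals: 66520/45073, 74261/45073, 66761/45073, -4059/6439, 15073/45073, -30969/45073; SSR = 363637/45073.

SSR = 8.068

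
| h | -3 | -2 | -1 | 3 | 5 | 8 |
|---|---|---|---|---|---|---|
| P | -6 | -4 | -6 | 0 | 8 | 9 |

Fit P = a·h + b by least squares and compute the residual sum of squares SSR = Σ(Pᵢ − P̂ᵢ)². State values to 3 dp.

SSR = 20.329

Sums needed: Σh·h = 112, Σh = 10, Σ1 = 6.
Moment sums: Σh·P = 144, ΣP = 1.
Eliminating b: 6·(row 1) − 10·(row 2) gives 572·a = 6·144 − 10·1 = 854, so a = 427/286.
Then b = (1 − 10·(427/286))/6 = -332/143.
Residuals: 229/286, 17/13, -625/286, -617/286, 817/286, -89/143; SSR = 2907/143.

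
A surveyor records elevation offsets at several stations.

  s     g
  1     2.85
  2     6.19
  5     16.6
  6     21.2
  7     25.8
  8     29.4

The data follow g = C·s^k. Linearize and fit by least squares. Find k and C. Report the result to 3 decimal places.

With ln gᵢ as the transformed response and ln sᵢ as the regressor:
Σln s = 8.1197, Σ(ln s)² = 14.3918, Σln g = 15.3650, Σln s·ln g = 24.6127.
Normal system: [[14.3918, 8.1197]; [8.1197, 6]]·[k, ln C]ᵀ = [24.6127, 15.3650]ᵀ.
Solving (det = 20.4213): k = 1.12220, ln C = 1.04219, so C = exp(1.04219) = 2.83541.

k = 1.122, C = 2.835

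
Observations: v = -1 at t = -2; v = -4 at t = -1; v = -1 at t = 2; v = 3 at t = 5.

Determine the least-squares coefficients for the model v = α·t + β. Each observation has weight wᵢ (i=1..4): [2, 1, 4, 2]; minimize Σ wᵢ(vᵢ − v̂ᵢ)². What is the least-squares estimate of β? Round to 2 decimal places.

β = -1.36

From the data, Σwᵢ·t·t = 75, Σwᵢ·t = 13, Σwᵢ·1 = 9.
And Σwᵢ·t·v = 30, Σwᵢ·v = -4.
Normal equations: [[75, 13]; [13, 9]]·[α, β]ᵀ = [30, -4]ᵀ.
det = 75·9 − 13² = 506.
α = (30·9 − 13·(-4))/506 = 7/11; β = (75·(-4) − 13·30)/506 = -15/11.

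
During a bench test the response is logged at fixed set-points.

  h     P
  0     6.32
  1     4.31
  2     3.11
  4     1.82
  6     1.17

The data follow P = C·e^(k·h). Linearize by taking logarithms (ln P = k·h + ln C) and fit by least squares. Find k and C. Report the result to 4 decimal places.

k = -0.2776, C = 5.8166

Let Y = ln P. Fitting Y = k·h + ln C by least squares:
Σh = 13.0000, Σ(h)² = 57.0000, Σln P = 5.1951, Σh·ln P = 7.0676.
Equations: 57.0000·k + 13.0000·ln C = 7.0676;  13.0000·k + 5·ln C = 5.1951.
Solving (det = 116.0000): k = -0.27758, ln C = 1.76072, so C = exp(1.76072) = 5.81663.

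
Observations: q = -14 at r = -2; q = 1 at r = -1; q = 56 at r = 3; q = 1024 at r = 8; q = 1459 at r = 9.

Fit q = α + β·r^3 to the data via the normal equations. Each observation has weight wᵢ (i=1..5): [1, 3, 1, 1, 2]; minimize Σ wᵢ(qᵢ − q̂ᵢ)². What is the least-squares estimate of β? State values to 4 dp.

Normal-equation sums: Σwᵢ·1 = 8, Σwᵢ·r^3 = 1986, Σwᵢ·r^3·r^3 = 1325822.
For MᵀWq: Σwᵢ·q = 3987, Σwᵢ·r^3·q = 2653131.
Normal equations: [[8, 1986]; [1986, 1325822]]·[α, β]ᵀ = [3987, 2653131]ᵀ.
Δ = 8·1325822 − 1986² = 6662380.
α = (3987·1325822 − 1986·2653131)/6662380 = 4233537/1665595; β = (8·2653131 − 1986·3987)/6662380 = 6653433/3331190.

β = 1.9973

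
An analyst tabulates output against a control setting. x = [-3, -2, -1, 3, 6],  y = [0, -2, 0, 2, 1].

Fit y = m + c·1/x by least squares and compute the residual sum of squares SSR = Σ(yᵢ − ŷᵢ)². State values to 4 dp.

Sums needed: Σ1 = 5, Σ1/x = -4/3, Σ1/x·1/x = 3/2.
Moment sums: Σy = 1, Σ1/x·y = 11/6.
So AᵀA·[m, c]ᵀ = Aᵀy: [[5, -4/3]; [-4/3, 3/2]]·[m, c]ᵀ = [1, 11/6]ᵀ.
Determinant 5·(3/2) − (-4/3)² = 103/18.
m = (1·(3/2) − (-4/3)·(11/6))/(103/18) = 71/103; c = (5·(11/6) − (-4/3)·1)/(103/18) = 189/103.
Residuals: -8/103, -365/206, 118/103, 72/103, 1/206; SSR = 1019/206.

SSR = 4.9466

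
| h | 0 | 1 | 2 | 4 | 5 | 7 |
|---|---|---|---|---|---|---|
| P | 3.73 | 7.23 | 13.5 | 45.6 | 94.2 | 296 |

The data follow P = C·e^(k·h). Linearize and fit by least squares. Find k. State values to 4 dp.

Linearized form: ln P = k·h + ln C. From the 6 transformed points,
XᵀX = [[95.0000, 19.0000]; [19.0000, 6]], rhs = [85.0229, 19.9530]ᵀ  (here Σh = 19.0000, Σ(h)² = 95.0000, Σln P = 19.9530, Σh·ln P = 85.0229).
Solving (det = 209.0000): k = 0.62694, ln C = 1.34021.

k = 0.6269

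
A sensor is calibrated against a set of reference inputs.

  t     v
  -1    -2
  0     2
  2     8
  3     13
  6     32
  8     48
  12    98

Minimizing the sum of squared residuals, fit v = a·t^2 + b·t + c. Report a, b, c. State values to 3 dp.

Compute the Gram sums: Σt^2·t^2 = 26226, Σt^2·t = 2490, Σt^2 = 258, Σt·t = 258, Σt = 30, Σ1 = 7.
And Σt^2·v = 18483, Σt·v = 1809, Σv = 199.
Normal equations: [[26226, 2490, 258]; [2490, 258, 30]; [258, 30, 7]]·[a, b, c]ᵀ = [18483, 1809, 199]ᵀ.
Solving the 3×3 system (Gaussian elimination) gives a = 23207/48104, b = 107157/48104, c = 13235/12026.

a = 0.482, b = 2.228, c = 1.101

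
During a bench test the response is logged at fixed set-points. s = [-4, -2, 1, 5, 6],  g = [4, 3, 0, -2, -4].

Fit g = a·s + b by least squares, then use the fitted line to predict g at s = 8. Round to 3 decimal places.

Sums needed: Σs·s = 82, Σs = 6, Σ1 = 5.
For Aᵀg: Σs·g = -56, Σg = 1.
Determinant 82·5 − 6² = 374.
a = ((-56)·5 − 6·1)/374 = -13/17; b = (82·1 − 6·(-56))/374 = 19/17.
At s = 8: ĝ = (-13/17)·(8) + (19/17)·(1) = -5.

ĝ = -5.000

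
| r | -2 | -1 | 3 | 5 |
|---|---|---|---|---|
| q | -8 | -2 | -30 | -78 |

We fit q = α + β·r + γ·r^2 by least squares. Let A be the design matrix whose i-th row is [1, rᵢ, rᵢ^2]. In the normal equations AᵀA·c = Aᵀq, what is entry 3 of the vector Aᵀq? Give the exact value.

-2254

Entry 3 ↔ basis r^2, so (Aᵀq)_{3} = Σᵢ (r^2)·qᵢ = (4)·(-8) + (1)·(-2) + (9)·(-30) + (25)·(-78) = -2254.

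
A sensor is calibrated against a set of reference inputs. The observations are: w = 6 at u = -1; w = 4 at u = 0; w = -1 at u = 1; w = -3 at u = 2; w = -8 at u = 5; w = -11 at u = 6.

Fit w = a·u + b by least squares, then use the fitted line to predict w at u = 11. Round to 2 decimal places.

ŵ = -22.83

Compute the Gram sums: Σu·u = 67, Σu = 13, Σ1 = 6.
Moment sums: Σu·w = -119, Σw = -13.
So XᵀX·[a, b]ᵀ = Xᵀw: [[67, 13]; [13, 6]]·[a, b]ᵀ = [-119, -13]ᵀ.
Eliminating b: 6·(row 1) − 13·(row 2) gives 233·a = 6·(-119) − 13·(-13) = -545, so a = -545/233.
Then b = ((-13) − 13·(-545/233))/6 = 676/233.
At u = 11: ŵ = (-545/233)·(11) + (676/233)·(1) = -5319/233.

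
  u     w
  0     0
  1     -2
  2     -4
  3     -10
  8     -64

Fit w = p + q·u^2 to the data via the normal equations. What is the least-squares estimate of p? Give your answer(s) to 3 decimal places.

Compute the Gram sums: Σ1 = 5, Σu^2 = 78, Σu^2·u^2 = 4194.
Moment sums: Σw = -80, Σu^2·w = -4204.
So AᵀA·[p, q]ᵀ = Aᵀw: [[5, 78]; [78, 4194]]·[p, q]ᵀ = [-80, -4204]ᵀ.
Eliminating q: 4194·(row 1) − 78·(row 2) gives 14886·p = 4194·(-80) − 78·(-4204) = -7608, so p = -1268/2481.
Then q = ((-4204) − 78·(-1268/2481))/4194 = -7390/7443.

p = -0.511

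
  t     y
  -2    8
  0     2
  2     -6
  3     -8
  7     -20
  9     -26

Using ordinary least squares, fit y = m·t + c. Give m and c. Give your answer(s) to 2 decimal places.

From the data, Σt·t = 147, Σt = 19, Σ1 = 6.
For Mᵀy: Σt·y = -426, Σy = -50.
Eliminating c: 6·(row 1) − 19·(row 2) gives 521·m = 6·(-426) − 19·(-50) = -1606, so m = -1606/521.
Then c = ((-50) − 19·(-1606/521))/6 = 744/521.

m = -3.08, c = 1.43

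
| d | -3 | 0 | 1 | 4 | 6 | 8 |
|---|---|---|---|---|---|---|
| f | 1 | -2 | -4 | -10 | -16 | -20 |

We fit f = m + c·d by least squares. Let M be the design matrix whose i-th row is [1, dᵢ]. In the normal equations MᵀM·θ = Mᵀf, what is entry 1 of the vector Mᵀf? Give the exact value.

-51

Entry 1 ↔ basis 1, so (Mᵀf)_{1} = Σᵢ fᵢ = (1)·(1) + (1)·(-2) + (1)·(-4) + (1)·(-10) + (1)·(-16) + (1)·(-20) = -51.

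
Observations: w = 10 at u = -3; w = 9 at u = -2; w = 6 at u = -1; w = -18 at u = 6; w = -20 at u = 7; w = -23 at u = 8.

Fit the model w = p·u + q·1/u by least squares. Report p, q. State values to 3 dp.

Normal-equation sums: Σu·u = 163, Σu·1/u = 6, Σ1/u·1/u = 40217/28224.
And Σu·w = -486, Σ1/u·w = -3791/168.
XᵀX·[p, q]ᵀ = Xᵀw becomes [[163, 6]; [6, 40217/28224]]·[p, q]ᵀ = [-486, -3791/168]ᵀ.
Eliminating q: (40217/28224)·(row 1) − 6·(row 2) gives (5539307/28224)·p = (40217/28224)·(-486) − 6·(-3791/168) = -873563/1568, so p = -15724134/5539307.
Then q = ((-3791/168) − 6·(-15724134/5539307))/(40217/28224) = -21511560/5539307.

p = -2.839, q = -3.883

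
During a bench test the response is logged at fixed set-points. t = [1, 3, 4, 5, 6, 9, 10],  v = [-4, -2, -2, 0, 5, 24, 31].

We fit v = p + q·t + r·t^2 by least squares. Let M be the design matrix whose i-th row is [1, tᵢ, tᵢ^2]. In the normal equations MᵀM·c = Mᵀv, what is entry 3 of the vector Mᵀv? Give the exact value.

Entry 3 ↔ basis t^2, so (Mᵀv)_{3} = Σᵢ (t^2)·vᵢ = (1)·(-4) + (9)·(-2) + (16)·(-2) + (25)·(0) + (36)·(5) + (81)·(24) + (100)·(31) = 5170.

5170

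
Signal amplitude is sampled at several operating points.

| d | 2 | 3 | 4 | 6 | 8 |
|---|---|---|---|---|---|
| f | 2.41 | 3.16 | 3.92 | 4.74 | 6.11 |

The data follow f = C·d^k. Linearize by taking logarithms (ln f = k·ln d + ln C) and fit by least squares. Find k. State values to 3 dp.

k = 0.652

With ln fᵢ as the transformed response and ln dᵢ as the regressor:
Σln d = 7.0493, Σ(ln d)² = 11.1437, Σln f = 6.7623, Σln d·ln f = 10.3192.
Equations: 11.1437·k + 7.0493·ln C = 10.3192;  7.0493·k + 5·ln C = 6.7623.
Solving (det = 6.0265): k = 0.65167, ln C = 0.43369.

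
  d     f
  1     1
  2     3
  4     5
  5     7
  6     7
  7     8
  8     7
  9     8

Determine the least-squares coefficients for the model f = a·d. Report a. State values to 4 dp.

a = 1.0435

Compute the Gram sums: Σd·d = 276.
Moment sums: Σd·f = 288.
So XᵀX·[a]ᵀ = Xᵀf: [[276]]·[a]ᵀ = [288]ᵀ.
a = 288/276 = 1.04348.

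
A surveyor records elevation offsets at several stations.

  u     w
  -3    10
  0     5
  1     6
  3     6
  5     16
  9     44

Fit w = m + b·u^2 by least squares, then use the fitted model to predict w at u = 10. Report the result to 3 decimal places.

With design matrix X, XᵀX = [[6, 125]; [125, 7349]] and Xᵀw = [87, 4114]ᵀ.
Δ = 6·7349 − 125² = 28469.
m = (87·7349 − 125·4114)/28469 = 125113/28469; b = (6·4114 − 125·87)/28469 = 13809/28469.
At u = 10: ŵ = (125113/28469)·(1) + (13809/28469)·(100) = 1506013/28469.

ŵ = 52.900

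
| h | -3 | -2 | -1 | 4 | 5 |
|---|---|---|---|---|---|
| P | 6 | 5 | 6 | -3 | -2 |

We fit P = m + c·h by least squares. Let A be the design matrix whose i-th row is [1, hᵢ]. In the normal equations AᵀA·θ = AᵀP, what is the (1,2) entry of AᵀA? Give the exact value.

Row 1 ↔ basis 1, column 2 ↔ basis h, so (AᵀA)_{1,2} = Σᵢ h = (1)·(-3) + (1)·(-2) + (1)·(-1) + (1)·(4) + (1)·(5) = 3.

3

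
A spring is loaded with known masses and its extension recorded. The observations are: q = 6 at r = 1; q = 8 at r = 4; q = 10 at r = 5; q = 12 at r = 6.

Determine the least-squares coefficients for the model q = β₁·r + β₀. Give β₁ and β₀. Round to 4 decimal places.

Compute the Gram sums: Σr·r = 78, Σr = 16, Σ1 = 4.
Right-hand side: Σr·q = 160, Σq = 36.
Normal equations: [[78, 16]; [16, 4]]·[β₁, β₀]ᵀ = [160, 36]ᵀ.
Δ = 78·4 − 16² = 56.
β₁ = (160·4 − 16·36)/56 = 8/7; β₀ = (78·36 − 16·160)/56 = 31/7.

β₁ = 1.1429, β₀ = 4.4286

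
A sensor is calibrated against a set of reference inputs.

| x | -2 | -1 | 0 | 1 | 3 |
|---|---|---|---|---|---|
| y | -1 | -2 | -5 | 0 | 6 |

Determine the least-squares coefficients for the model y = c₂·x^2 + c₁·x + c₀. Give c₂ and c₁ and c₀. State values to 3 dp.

From the data, Σx^2·x^2 = 99, Σx^2·x = 19, Σx^2 = 15, Σx·x = 15, Σx = 1, Σ1 = 5.
For Mᵀy: Σx^2·y = 48, Σx·y = 22, Σy = -2.
MᵀM·[c₂, c₁, c₀]ᵀ = Mᵀy becomes [[99, 19, 15]; [19, 15, 1]; [15, 1, 5]]·[c₂, c₁, c₀]ᵀ = [48, 22, -2]ᵀ.
Inverting the 3×3 Gram matrix, [c₂, c₁, c₀]ᵀ = [551/679, 432/679, -2011/679]ᵀ.

c₂ = 0.811, c₁ = 0.636, c₀ = -2.962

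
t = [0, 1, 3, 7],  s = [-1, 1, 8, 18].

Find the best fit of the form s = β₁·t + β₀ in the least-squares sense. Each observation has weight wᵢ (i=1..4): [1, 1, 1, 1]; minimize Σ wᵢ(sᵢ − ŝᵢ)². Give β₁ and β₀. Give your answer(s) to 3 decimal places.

β₁ = 2.765, β₀ = -1.104

Forming XᵀWX = [[59, 11]; [11, 4]] and XᵀWs = [151, 26]ᵀ gives XᵀWX·[β₁, β₀]ᵀ = XᵀWs.
Eliminating β₀: 4·(row 1) − 11·(row 2) gives 115·β₁ = 4·151 − 11·26 = 318, so β₁ = 318/115.
Then β₀ = (26 − 11·(318/115))/4 = -127/115.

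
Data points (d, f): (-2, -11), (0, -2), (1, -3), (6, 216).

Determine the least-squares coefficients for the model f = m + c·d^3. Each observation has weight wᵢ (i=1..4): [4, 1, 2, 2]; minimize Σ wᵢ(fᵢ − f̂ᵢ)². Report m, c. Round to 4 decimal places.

m = -3.0769, c = 1.0142

Setting ∂/∂m … = 0 gives: 9·m + 402·c = 380;  402·m + 93570·c = 93658.
(Σwᵢ·1 = 9, Σwᵢ·d^3 = 402, Σwᵢ·d^3·d^3 = 93570, Σwᵢ·f = 380, Σwᵢ·d^3·f = 93658.)
Determinant 9·93570 − 402² = 680526.
m = (380·93570 − 402·93658)/680526 = -31726/10311; c = (9·93658 − 402·380)/680526 = 10457/10311.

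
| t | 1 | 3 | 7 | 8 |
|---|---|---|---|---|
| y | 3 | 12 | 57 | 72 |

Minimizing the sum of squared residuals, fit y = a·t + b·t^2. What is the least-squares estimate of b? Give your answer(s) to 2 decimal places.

b = 0.97

XᵀX·[a, b]ᵀ = Xᵀy reads: 123·a + 883·b = 1014;  883·a + 6579·b = 7512.
(Σt·t = 123, Σt·t^2 = 883, Σt^2·t^2 = 6579, Σt·y = 1014, Σt^2·y = 7512.)
Determinant 123·6579 − 883² = 29528.
a = (1014·6579 − 883·7512)/29528 = 19005/14764; b = (123·7512 − 883·1014)/29528 = 14307/14764.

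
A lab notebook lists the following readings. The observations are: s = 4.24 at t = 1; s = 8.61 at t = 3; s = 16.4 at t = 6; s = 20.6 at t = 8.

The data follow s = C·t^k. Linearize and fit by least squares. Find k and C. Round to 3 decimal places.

Linearized form: ln s = k·ln t + ln C. From the 4 transformed points,
AᵀA = [[8.7414, 4.9698]; [4.9698, 4]], rhs = [13.6682, 9.4201]ᵀ  (here Σln t = 4.9698, Σ(ln t)² = 8.7414, Σln s = 9.4201, Σln t·ln s = 13.6682).
Solving (det = 10.2667): k = 0.76528, ln C = 1.40419, so C = exp(1.40419) = 4.07223.

k = 0.765, C = 4.072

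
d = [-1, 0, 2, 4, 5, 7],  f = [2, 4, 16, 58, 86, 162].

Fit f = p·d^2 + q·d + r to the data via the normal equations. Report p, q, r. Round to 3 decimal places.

p = 3.008, q = 1.814, r = 1.897

From the data, Σd^2·d^2 = 3299, Σd^2·d = 539, Σd^2 = 95, Σd·d = 95, Σd = 17, Σ1 = 6.
Moment sums: Σd^2·f = 11082, Σd·f = 1826, Σf = 328.
Normal equations: [[3299, 539, 95]; [539, 95, 17]; [95, 17, 6]]·[p, q, r]ᵀ = [11082, 1826, 328]ᵀ.
Inverting the 3×3 Gram matrix, [p, q, r]ᵀ = [50753/16872, 30613/16872, 5335/2812]ᵀ.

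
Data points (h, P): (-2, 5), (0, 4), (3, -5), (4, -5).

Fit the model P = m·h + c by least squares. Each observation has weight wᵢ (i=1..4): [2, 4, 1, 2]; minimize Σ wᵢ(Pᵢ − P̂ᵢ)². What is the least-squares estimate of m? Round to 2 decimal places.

XᵀWX·[m, c]ᵀ = XᵀWP reads: 49·m + 7·c = -75;  7·m + 9·c = 11.
Eliminating c: 9·(row 1) − 7·(row 2) gives 392·m = 9·(-75) − 7·11 = -752, so m = -94/49.
Then c = (11 − 7·(-94/49))/9 = 19/7.

m = -1.92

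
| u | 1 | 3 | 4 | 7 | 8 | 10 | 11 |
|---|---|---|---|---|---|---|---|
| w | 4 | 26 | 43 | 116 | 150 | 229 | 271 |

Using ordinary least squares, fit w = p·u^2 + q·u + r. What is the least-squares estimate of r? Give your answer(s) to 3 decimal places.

Sums needed: Σu^2·u^2 = 31476, Σu^2·u = 3278, Σu^2 = 360, Σu·u = 360, Σu = 44, Σ1 = 7.
Right-hand side: Σu^2·w = 71901, Σu·w = 7537, Σw = 839.
AᵀA·[p, q, r]ᵀ = Aᵀw becomes [[31476, 3278, 360]; [3278, 360, 44]; [360, 44, 7]]·[p, q, r]ᵀ = [71901, 7537, 839]ᵀ.
Solving the 3×3 system (Gaussian elimination) gives p = 354255/178018, q = 518841/178018, r = -71693/89009.

r = -0.805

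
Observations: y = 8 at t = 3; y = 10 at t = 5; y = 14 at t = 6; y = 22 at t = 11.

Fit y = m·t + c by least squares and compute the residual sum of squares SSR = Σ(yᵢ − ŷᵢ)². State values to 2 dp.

SSR = 2.59

With design matrix M, MᵀM = [[191, 25]; [25, 4]] and Mᵀy = [400, 54]ᵀ.
Eliminating c: 4·(row 1) − 25·(row 2) gives 139·m = 4·400 − 25·54 = 250, so m = 250/139.
Then c = (54 − 25·(250/139))/4 = 314/139.
Residuals: 48/139, -174/139, 132/139, -6/139; SSR = 360/139.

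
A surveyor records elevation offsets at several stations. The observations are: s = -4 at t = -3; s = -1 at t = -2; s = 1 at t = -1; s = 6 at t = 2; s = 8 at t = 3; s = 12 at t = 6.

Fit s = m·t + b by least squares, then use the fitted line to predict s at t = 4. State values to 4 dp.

ŝ = 9.1926

Normal-equation sums: Σt·t = 63, Σt = 5, Σ1 = 6.
And Σt·s = 121, Σs = 22.
XᵀX·[m, b]ᵀ = Xᵀs becomes [[63, 5]; [5, 6]]·[m, b]ᵀ = [121, 22]ᵀ.
Δ = 63·6 − 5² = 353.
m = (121·6 − 5·22)/353 = 616/353; b = (63·22 − 5·121)/353 = 781/353.
At t = 4: ŝ = (616/353)·(4) + (781/353)·(1) = 3245/353.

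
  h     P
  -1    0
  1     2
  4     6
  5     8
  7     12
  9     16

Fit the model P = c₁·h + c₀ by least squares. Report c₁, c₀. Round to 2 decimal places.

Entries of AᵀA: Σh·h = 173, Σh = 25, Σ1 = 6.
For AᵀP: Σh·P = 294, ΣP = 44.
det = 173·6 − 25² = 413.
c₁ = (294·6 − 25·44)/413 = 664/413; c₀ = (173·44 − 25·294)/413 = 262/413.

c₁ = 1.61, c₀ = 0.63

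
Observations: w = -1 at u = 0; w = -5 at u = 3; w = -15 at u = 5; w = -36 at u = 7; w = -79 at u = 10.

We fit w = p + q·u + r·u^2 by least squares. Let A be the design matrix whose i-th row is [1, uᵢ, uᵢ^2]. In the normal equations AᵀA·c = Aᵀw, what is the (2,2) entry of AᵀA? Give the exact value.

Row 2 ↔ basis u, column 2 ↔ basis u, so (AᵀA)_{2,2} = Σᵢ (u)·(u) = (0)·(0) + (3)·(3) + (5)·(5) + (7)·(7) + (10)·(10) = 183.

183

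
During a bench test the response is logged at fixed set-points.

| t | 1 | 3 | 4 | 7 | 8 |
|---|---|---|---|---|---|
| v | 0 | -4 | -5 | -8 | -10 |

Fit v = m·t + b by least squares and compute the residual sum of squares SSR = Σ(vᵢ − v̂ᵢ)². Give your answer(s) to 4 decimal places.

The normal equations are: 139·m + 23·b = -168;  23·m + 5·b = -27.
Determinant 139·5 − 23² = 166.
m = ((-168)·5 − 23·(-27))/166 = -219/166; b = (139·(-27) − 23·(-168))/166 = 111/166.
Residuals: 54/83, -59/83, -65/166, 47/83, -19/166; SSR = 235/166.

SSR = 1.4157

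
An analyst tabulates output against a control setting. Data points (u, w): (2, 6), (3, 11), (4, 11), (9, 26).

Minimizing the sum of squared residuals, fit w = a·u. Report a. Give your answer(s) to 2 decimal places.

Forming XᵀX = [[110]] and Xᵀw = [323]ᵀ gives XᵀX·[a]ᵀ = Xᵀw.
a = 323/110 = 2.93636.

a = 2.94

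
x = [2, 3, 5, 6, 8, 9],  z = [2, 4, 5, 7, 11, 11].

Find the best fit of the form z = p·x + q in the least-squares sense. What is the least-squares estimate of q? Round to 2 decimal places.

q = -0.67

With design matrix M, MᵀM = [[219, 33]; [33, 6]] and Mᵀz = [270, 40]ᵀ.
det = 219·6 − 33² = 225.
p = (270·6 − 33·40)/225 = 4/3; q = (219·40 − 33·270)/225 = -2/3.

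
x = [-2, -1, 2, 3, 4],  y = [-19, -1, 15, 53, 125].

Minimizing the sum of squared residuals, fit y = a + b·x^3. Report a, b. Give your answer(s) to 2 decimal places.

a = -0.98, b = 1.98

The normal system MᵀM·[a, b]ᵀ = Mᵀy is [[5, 90]; [90, 4954]]·[a, b]ᵀ = [173, 9704]ᵀ.
Determinant 5·4954 − 90² = 16670.
a = (173·4954 − 90·9704)/16670 = -8159/8335; b = (5·9704 − 90·173)/16670 = 3295/1667.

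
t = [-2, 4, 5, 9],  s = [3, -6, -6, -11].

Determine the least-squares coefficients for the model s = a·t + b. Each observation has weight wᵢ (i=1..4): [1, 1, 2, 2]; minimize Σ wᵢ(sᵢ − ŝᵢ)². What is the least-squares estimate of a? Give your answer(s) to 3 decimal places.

a = -1.256

Normal-equation sums: Σwᵢ·t·t = 232, Σwᵢ·t = 30, Σwᵢ·1 = 6.
Right-hand side: Σwᵢ·t·s = -288, Σwᵢ·s = -37.
AᵀWA·[a, b]ᵀ = AᵀWs becomes [[232, 30]; [30, 6]]·[a, b]ᵀ = [-288, -37]ᵀ.
Δ = 232·6 − 30² = 492.
a = ((-288)·6 − 30·(-37))/492 = -103/82; b = (232·(-37) − 30·(-288))/492 = 14/123.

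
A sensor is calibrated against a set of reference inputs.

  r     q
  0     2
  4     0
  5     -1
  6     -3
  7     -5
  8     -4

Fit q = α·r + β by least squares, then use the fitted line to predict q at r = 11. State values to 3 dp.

q̂ = -7.083

Compute the Gram sums: Σr·r = 190, Σr = 30, Σ1 = 6.
Moment sums: Σr·q = -90, Σq = -11.
AᵀA·[α, β]ᵀ = Aᵀq becomes [[190, 30]; [30, 6]]·[α, β]ᵀ = [-90, -11]ᵀ.
Determinant 190·6 − 30² = 240.
α = ((-90)·6 − 30·(-11))/240 = -7/8; β = (190·(-11) − 30·(-90))/240 = 61/24.
At r = 11: q̂ = (-7/8)·(11) + (61/24)·(1) = -85/12.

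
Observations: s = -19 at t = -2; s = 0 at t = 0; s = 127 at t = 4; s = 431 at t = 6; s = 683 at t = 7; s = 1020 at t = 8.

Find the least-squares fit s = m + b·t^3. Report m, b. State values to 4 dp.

m = -1.0742, b = 1.9951

The normal equations are: 6·m + 1127·b = 2242;  1127·m + 430609·b = 857885.
(Σ1 = 6, Σt^3 = 1127, Σt^3·t^3 = 430609, Σs = 2242, Σt^3·s = 857885.)
Δ = 6·430609 − 1127² = 1313525.
m = (2242·430609 − 1127·857885)/1313525 = -1411017/1313525; b = (6·857885 − 1127·2242)/1313525 = 2620576/1313525.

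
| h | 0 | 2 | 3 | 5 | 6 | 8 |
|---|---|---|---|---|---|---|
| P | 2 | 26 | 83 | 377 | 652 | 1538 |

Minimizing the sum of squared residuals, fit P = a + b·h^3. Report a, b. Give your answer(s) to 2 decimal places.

From the data, Σ1 = 6, Σh^3 = 888, Σh^3·h^3 = 325218.
Right-hand side: ΣP = 2678, Σh^3·P = 977862.
So XᵀX·[a, b]ᵀ = XᵀP: [[6, 888]; [888, 325218]]·[a, b]ᵀ = [2678, 977862]ᵀ.
det = 6·325218 − 888² = 1162764.
a = (2678·325218 − 888·977862)/1162764 = 216029/96897; b = (6·977862 − 888·2678)/1162764 = 290759/96897.

a = 2.23, b = 3.00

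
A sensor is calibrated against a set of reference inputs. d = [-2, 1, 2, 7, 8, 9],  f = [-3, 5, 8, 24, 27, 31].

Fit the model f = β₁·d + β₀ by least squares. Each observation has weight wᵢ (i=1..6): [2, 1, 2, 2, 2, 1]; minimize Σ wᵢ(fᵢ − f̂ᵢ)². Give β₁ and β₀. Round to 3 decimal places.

Compute the Gram sums: Σwᵢ·d·d = 324, Σwᵢ·d = 40, Σwᵢ·1 = 10.
And Σwᵢ·d·f = 1096, Σwᵢ·f = 148.
Δ = 324·10 − 40² = 1640.
β₁ = (1096·10 − 40·148)/1640 = 126/41; β₀ = (324·148 − 40·1096)/1640 = 514/205.

β₁ = 3.073, β₀ = 2.507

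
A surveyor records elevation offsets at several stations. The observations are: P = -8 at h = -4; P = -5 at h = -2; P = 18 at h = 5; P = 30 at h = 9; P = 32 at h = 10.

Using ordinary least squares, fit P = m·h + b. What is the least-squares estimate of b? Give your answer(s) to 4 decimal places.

b = 2.6625

XᵀX·[m, b]ᵀ = XᵀP reads: 226·m + 18·b = 722;  18·m + 5·b = 67.
(Σh·h = 226, Σh = 18, Σ1 = 5, Σh·P = 722, ΣP = 67.)
Eliminating b: 5·(row 1) − 18·(row 2) gives 806·m = 5·722 − 18·67 = 2404, so m = 1202/403.
Then b = (67 − 18·(1202/403))/5 = 1073/403.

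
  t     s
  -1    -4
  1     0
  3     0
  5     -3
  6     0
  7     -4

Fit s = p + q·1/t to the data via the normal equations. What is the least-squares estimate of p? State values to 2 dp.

AᵀA·[p, q]ᵀ = Aᵀs reads: 6·p + (59/70)·q = -11;  (59/70)·p + (96989/44100)·q = 99/35.
Eliminating q: (96989/44100)·(row 1) − (59/70)·(row 2) gives (36707/2940)·p = (96989/44100)·(-11) − (59/70)·(99/35) = -167431/6300, so p = -106547/50055.
Then q = ((99/35) − (59/70)·(-106547/50055))/(96989/44100) = 7014/3337.

p = -2.13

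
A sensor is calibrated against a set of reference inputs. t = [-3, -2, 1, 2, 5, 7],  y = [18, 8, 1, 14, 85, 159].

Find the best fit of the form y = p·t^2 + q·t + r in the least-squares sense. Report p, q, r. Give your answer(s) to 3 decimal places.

Forming XᵀX = [[3140, 442, 92]; [442, 92, 10]; [92, 10, 6]] and Xᵀy = [10167, 1497, 285]ᵀ gives XᵀX·[p, q, r]ᵀ = Xᵀy.
Inverting the 3×3 Gram matrix, [p, q, r]ᵀ = [70845/23474, 46989/23474, -24795/11737]ᵀ.

p = 3.018, q = 2.002, r = -2.113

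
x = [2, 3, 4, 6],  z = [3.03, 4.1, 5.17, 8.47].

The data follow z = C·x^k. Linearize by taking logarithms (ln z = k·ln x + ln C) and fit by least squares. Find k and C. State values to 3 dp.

Linearized form: ln z = k·ln x + ln C. From the 4 transformed points,
Σln x = 4.9698, Σ(ln x)² = 6.8196, Σln z = 6.2990, Σln x·ln z = 8.4242.
Normal system: [[6.8196, 4.9698]; [4.9698, 4]]·[k, ln C]ᵀ = [8.4242, 6.2990]ᵀ.
Slope k = (n·Σln x·ln z − Σln x·Σln z)/(n·Σ(ln x)² − (Σln x)²) = (4·8.4242 − 4.9698·6.2990)/2.5794 = 0.92738; ln C = (Σln z − k·Σln x)/n = 0.42252, so C = exp(0.42252) = 1.52579.

k = 0.927, C = 1.526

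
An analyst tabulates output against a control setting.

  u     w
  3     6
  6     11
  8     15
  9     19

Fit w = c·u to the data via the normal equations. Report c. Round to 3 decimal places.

c = 1.974

From the data, Σu·u = 190.
For Mᵀw: Σu·w = 375.
So MᵀM·[c]ᵀ = Mᵀw: [[190]]·[c]ᵀ = [375]ᵀ.
Hence c = 375 / 190 ≈ 1.97368.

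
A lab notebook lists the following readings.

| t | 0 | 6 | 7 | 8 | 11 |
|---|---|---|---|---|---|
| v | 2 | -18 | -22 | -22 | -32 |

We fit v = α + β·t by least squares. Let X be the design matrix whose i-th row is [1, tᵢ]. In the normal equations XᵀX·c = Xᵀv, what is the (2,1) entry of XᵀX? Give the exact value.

32

Row 2 ↔ basis t, column 1 ↔ basis 1, so (XᵀX)_{2,1} = Σᵢ t = (0)·(1) + (6)·(1) + (7)·(1) + (8)·(1) + (11)·(1) = 32.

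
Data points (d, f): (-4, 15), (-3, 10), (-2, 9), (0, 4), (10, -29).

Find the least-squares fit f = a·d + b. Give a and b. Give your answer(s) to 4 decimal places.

MᵀM·[a, b]ᵀ = Mᵀf reads: 129·a + 1·b = -398;  1·a + 5·b = 9.
Eliminating b: 5·(row 1) − 1·(row 2) gives 644·a = 5·(-398) − 1·9 = -1999, so a = -1999/644.
Then b = (9 − 1·(-1999/644))/5 = 1559/644.

a = -3.1040, b = 2.4208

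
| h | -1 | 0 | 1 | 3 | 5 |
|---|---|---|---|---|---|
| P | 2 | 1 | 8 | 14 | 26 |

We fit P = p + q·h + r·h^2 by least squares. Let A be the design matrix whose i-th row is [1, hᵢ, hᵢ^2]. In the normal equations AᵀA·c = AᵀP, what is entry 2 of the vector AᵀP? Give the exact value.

Entry 2 ↔ basis h, so (AᵀP)_{2} = Σᵢ (h)·Pᵢ = (-1)·(2) + (0)·(1) + (1)·(8) + (3)·(14) + (5)·(26) = 178.

178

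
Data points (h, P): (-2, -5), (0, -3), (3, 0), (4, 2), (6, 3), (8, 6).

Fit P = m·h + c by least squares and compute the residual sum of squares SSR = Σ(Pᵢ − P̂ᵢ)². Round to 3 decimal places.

Entries of AᵀA: Σh·h = 129, Σh = 19, Σ1 = 6.
For AᵀP: Σh·P = 84, ΣP = 3.
Eliminating c: 6·(row 1) − 19·(row 2) gives 413·m = 6·84 − 19·3 = 447, so m = 447/413.
Then c = (3 − 19·(447/413))/6 = -1209/413.
Residuals: 38/413, -30/413, -132/413, 247/413, -234/413, 111/413; SSR = 358/413.

SSR = 0.867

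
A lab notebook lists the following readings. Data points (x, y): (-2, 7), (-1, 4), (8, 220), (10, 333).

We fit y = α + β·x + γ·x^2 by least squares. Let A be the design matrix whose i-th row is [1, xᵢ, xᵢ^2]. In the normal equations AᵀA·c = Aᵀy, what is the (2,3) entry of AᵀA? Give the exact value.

1503

Row 2 ↔ basis x, column 3 ↔ basis x^2, so (AᵀA)_{2,3} = Σᵢ (x)·(x^2) = (-2)·(4) + (-1)·(1) + (8)·(64) + (10)·(100) = 1503.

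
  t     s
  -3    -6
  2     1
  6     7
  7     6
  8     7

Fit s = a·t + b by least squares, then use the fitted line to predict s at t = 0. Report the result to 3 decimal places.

Entries of AᵀA: Σt·t = 162, Σt = 20, Σ1 = 5.
And Σt·s = 160, Σs = 15.
AᵀA·[a, b]ᵀ = Aᵀs becomes [[162, 20]; [20, 5]]·[a, b]ᵀ = [160, 15]ᵀ.
det = 162·5 − 20² = 410.
a = (160·5 − 20·15)/410 = 50/41; b = (162·15 − 20·160)/410 = -77/41.
At t = 0: ŝ = (50/41)·(0) + (-77/41)·(1) = -77/41.

ŝ = -1.878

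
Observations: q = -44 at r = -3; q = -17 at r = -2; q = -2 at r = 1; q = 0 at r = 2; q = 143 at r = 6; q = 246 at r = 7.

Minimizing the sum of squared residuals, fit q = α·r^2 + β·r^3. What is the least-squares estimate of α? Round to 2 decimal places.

α = -1.99

The normal system XᵀX·[α, β]ᵀ = Xᵀq is [[3811, 24341]; [24341, 165163]]·[α, β]ᵀ = [16736, 116588]ᵀ.
det = 3811·165163 − 24341² = 36951912.
α = (16736·165163 − 24341·116588)/36951912 = -18425135/9237978; β = (3811·116588 − 24341·16736)/36951912 = 9236473/9237978.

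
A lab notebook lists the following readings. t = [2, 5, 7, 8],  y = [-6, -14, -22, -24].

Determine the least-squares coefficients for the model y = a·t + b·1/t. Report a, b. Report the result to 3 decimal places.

The normal system AᵀA·[a, b]ᵀ = Aᵀy is [[142, 4]; [4, 25561/78400]]·[a, b]ᵀ = [-428, -418/35]ᵀ.
det = 142·(25561/78400) − 4² = 1187631/39200.
a = ((-428)·(25561/78400) − 4·(-418/35))/(1187631/39200) = -1199138/395877; b = (142·(-418/35) − 4·(-428))/(1187631/39200) = 210560/395877.

a = -3.029, b = 0.532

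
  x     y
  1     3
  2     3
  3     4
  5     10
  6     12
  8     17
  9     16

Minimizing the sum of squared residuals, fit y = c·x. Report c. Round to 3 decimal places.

c = 1.923

Forming AᵀA = [[220]] and Aᵀy = [423]ᵀ gives AᵀA·[c]ᵀ = Aᵀy.
Hence c = 423 / 220 ≈ 1.92273.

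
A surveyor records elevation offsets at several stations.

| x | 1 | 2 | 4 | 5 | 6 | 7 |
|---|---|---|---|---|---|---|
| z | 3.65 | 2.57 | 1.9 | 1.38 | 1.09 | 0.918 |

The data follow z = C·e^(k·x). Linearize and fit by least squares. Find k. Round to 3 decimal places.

k = -0.226

Taking logs, ln z = k·x + ln C, so regress ln z on x.
Over the data: Σx = 25.0000, Σ(x)² = 131.0000, Σln z = 3.2032, Σx·ln z = 7.2785.
Normal system: [[131.0000, 25.0000]; [25.0000, 6]]·[k, ln C]ᵀ = [7.2785, 3.2032]ᵀ.
Δ = 131.0000·6 − (25.0000)² = 161.0000; k = (7.2785·6 − 25.0000·3.2032)/161.0000 = -0.22614, ln C = (131.0000·3.2032 − 25.0000·7.2785)/161.0000 = 1.47612.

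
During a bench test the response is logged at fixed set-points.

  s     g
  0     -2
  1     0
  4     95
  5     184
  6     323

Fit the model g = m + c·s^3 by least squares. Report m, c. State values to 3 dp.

Entries of AᵀA: Σ1 = 5, Σs^3 = 406, Σs^3·s^3 = 66378.
And Σg = 600, Σs^3·g = 98848.
Δ = 5·66378 − 406² = 167054.
m = (600·66378 − 406·98848)/167054 = -152744/83527; c = (5·98848 − 406·600)/167054 = 125320/83527.

m = -1.829, c = 1.500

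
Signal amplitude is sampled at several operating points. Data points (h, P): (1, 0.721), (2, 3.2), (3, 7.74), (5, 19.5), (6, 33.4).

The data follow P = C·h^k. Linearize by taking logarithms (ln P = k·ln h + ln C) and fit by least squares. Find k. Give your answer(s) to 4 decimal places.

k = 2.1000

With ln Pᵢ as the transformed response and ln hᵢ as the regressor:
Sums: Σln h = 5.1930, Σ(ln h)² = 7.4881, Σln P = 9.3614, Σln h·ln P = 14.1216.
Normal system: [[7.4881, 5.1930]; [5.1930, 5]]·[k, ln C]ᵀ = [14.1216, 9.3614]ᵀ.
Slope k = (n·Σln h·ln P − Σln h·Σln P)/(n·Σ(ln h)² − (Σln h)²) = (5·14.1216 − 5.1930·9.3614)/10.4737 = 2.10000; ln C = (Σln P − k·Σln h)/n = -0.30876.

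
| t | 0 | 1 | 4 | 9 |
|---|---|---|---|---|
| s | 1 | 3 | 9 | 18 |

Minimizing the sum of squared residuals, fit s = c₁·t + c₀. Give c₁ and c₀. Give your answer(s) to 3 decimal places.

MᵀM·[c₁, c₀]ᵀ = Mᵀs reads: 98·c₁ + 14·c₀ = 201;  14·c₁ + 4·c₀ = 31.
Eliminating c₀: 4·(row 1) − 14·(row 2) gives 196·c₁ = 4·201 − 14·31 = 370, so c₁ = 185/98.
Then c₀ = (31 − 14·(185/98))/4 = 8/7.

c₁ = 1.888, c₀ = 1.143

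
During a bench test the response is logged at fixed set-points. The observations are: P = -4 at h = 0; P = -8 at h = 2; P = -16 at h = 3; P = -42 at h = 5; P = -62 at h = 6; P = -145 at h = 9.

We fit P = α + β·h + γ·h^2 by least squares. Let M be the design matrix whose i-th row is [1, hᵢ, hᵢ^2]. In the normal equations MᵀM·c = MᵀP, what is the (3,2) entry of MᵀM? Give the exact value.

Row 3 ↔ basis h^2, column 2 ↔ basis h, so (MᵀM)_{3,2} = Σᵢ (h^2)·(h) = (0)·(0) + (4)·(2) + (9)·(3) + (25)·(5) + (36)·(6) + (81)·(9) = 1105.

1105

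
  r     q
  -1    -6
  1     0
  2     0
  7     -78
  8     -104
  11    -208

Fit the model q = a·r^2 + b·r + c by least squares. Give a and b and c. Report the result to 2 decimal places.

Compute the Gram sums: Σr^2·r^2 = 21156, Σr^2·r = 2194, Σr^2 = 240, Σr·r = 240, Σr = 28, Σ1 = 6.
Right-hand side: Σr^2·q = -35652, Σr·q = -3660, Σq = -396.
MᵀM·[a, b, c]ᵀ = Mᵀq becomes [[21156, 2194, 240]; [2194, 240, 28]; [240, 28, 6]]·[a, b, c]ᵀ = [-35652, -3660, -396]ᵀ.
Inverting the 3×3 Gram matrix, [a, b, c]ᵀ = [-55006/27495, 9406/3055, -9482/27495]ᵀ.

a = -2.00, b = 3.08, c = -0.34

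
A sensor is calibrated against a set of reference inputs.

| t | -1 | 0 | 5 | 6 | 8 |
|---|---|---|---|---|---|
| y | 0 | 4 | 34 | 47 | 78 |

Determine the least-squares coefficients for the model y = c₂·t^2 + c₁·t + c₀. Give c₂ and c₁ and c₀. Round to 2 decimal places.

c₂ = 0.97, c₁ = 1.68, c₀ = 2.11

Compute the Gram sums: Σt^2·t^2 = 6018, Σt^2·t = 852, Σt^2 = 126, Σt·t = 126, Σt = 18, Σ1 = 5.
For Aᵀy: Σt^2·y = 7534, Σt·y = 1076, Σy = 163.
Inverting the 3×3 Gram matrix, [c₂, c₁, c₀]ᵀ = [6166/6357, 10675/6357, 4475/2119]ᵀ.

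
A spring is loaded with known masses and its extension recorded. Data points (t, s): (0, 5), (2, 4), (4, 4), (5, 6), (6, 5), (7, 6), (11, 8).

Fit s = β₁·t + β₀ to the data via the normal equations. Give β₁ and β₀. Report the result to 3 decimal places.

β₁ = 0.316, β₀ = 3.850

Entries of AᵀA: Σt·t = 251, Σt = 35, Σ1 = 7.
For Aᵀs: Σt·s = 214, Σs = 38.
Normal equations: [[251, 35]; [35, 7]]·[β₁, β₀]ᵀ = [214, 38]ᵀ.
Δ = 251·7 − 35² = 532.
β₁ = (214·7 − 35·38)/532 = 6/19; β₀ = (251·38 − 35·214)/532 = 512/133.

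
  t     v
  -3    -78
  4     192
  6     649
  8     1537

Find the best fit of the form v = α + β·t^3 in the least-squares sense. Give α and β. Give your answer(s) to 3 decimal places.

Forming AᵀA = [[4, 765]; [765, 313625]] and Aᵀv = [2300, 941522]ᵀ gives AᵀA·[α, β]ᵀ = Aᵀv.
Eliminating β: 313625·(row 1) − 765·(row 2) gives 669275·α = 313625·2300 − 765·941522 = 1073170, so α = 214634/133855.
Then β = (941522 − 765·(214634/133855))/313625 = 2006588/669275.

α = 1.603, β = 2.998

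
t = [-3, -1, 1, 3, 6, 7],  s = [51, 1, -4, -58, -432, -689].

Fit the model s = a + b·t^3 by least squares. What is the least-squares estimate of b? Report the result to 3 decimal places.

Normal-equation sums: Σ1 = 6, Σt^3 = 559, Σt^3·t^3 = 165765.
For Xᵀs: Σs = -1131, Σt^3·s = -332587.
Normal equations: [[6, 559]; [559, 165765]]·[a, b]ᵀ = [-1131, -332587]ᵀ.
Δ = 6·165765 − 559² = 682109.
a = ((-1131)·165765 − 559·(-332587))/682109 = -36374/15863; b = (6·(-332587) − 559·(-1131))/682109 = -1363293/682109.

b = -1.999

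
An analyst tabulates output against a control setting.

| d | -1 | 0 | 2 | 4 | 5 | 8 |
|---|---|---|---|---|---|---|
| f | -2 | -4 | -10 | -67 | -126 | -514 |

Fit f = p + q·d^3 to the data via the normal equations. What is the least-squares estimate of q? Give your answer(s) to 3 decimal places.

Entries of MᵀM: Σ1 = 6, Σd^3 = 708, Σd^3·d^3 = 281930.
Right-hand side: Σf = -723, Σd^3·f = -283284.
MᵀM·[p, q]ᵀ = Mᵀf becomes [[6, 708]; [708, 281930]]·[p, q]ᵀ = [-723, -283284]ᵀ.
det = 6·281930 − 708² = 1190316.
p = ((-723)·281930 − 708·(-283284))/1190316 = -545053/198386; q = (6·(-283284) − 708·(-723))/1190316 = -98985/99193.

q = -0.998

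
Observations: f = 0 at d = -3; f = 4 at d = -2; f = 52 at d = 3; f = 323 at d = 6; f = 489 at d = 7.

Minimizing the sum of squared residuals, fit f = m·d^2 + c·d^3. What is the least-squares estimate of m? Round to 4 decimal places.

m = 2.9490

With design matrix M, MᵀM = [[3875, 24551]; [24551, 165827]] and Mᵀf = [36073, 238867]ᵀ.
det = 3875·165827 − 24551² = 39828024.
m = (36073·165827 − 24551·238867)/39828024 = 6525203/2212668; c = (3875·238867 − 24551·36073)/39828024 = 2221189/2212668.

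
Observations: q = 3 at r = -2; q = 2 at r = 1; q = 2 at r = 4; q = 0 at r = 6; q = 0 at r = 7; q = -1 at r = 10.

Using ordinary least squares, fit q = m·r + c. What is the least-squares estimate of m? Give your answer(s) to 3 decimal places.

MᵀM·[m, c]ᵀ = Mᵀq reads: 206·m + 26·c = -6;  26·m + 6·c = 6.
(Σr·r = 206, Σr = 26, Σ1 = 6, Σr·q = -6, Σq = 6.)
det = 206·6 − 26² = 560.
m = ((-6)·6 − 26·6)/560 = -12/35; c = (206·6 − 26·(-6))/560 = 87/35.

m = -0.343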